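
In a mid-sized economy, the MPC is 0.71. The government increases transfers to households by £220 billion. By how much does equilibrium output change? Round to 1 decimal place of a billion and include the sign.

+£538.6 billion

The transfer change shifts disposable income by +£220 billion, so first-round consumption changes by c·ΔTR = 0.71 × (+£220 billion) = +£156.2 billion.
Expenditure multiplier = 1/(1 − MPC) = 1/(1 − 0.71) = 1/0.29 ≈ 3.448.
The transfer multiplier is c × k ≈ 2.448, so ΔY = k × (c·ΔTR) = (+£156.2 billion) / 0.29 ≈ +£538.6 billion.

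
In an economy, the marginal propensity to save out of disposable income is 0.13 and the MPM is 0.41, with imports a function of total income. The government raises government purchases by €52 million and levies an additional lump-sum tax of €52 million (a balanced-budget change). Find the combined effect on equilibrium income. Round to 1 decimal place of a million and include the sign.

+€12.5 million

MPC = 1 − MPS = 1 − 0.13 = 0.87.
Expenditure multiplier = 1/(1 − c + m) = 1/(1 − 0.87 + 0.41) = 1/0.54 ≈ 1.852.
ΔG contributes k·ΔG = (+€52 million) / 0.54 ≈ +€96.3 million.
ΔT of +€52 million changes first-round spending by −c·ΔT = −€45.24 million, contributing k·(−c·ΔT) = (−€45.24 million) / 0.54 ≈ −€83.8 million.
Net ΔY = k(ΔG − c·ΔT) = (+€6.76 million) / 0.54 ≈ +€12.5 million.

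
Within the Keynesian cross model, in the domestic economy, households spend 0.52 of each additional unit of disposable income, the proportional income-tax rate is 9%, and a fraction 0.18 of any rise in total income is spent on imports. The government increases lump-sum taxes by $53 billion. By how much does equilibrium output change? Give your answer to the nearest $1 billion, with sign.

−$39 billion

A lump-sum tax change of +$53 billion shifts disposable income by −$53 billion; first-round consumption changes by −c × ΔT = −0.52 × (+$53 billion) = −$27.56 billion.
Expenditure multiplier = 1/(1 − c(1−t) + m) = 1/(1 − 0.52×0.91 + 0.18) = 1/0.7068 ≈ 1.415.
The tax multiplier is −c × k ≈ −0.736, so ΔY = k × (−c·ΔT) = (−$27.56 billion) / 0.7068 ≈ −$39 billion.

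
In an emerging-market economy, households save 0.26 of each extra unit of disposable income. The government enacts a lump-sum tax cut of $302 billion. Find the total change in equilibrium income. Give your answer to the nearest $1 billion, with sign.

+$860 billion

MPC = 1 − MPS = 1 − 0.26 = 0.74.
A lump-sum tax change of −$302 billion shifts disposable income by +$302 billion; first-round consumption changes by −c × ΔT = −0.74 × (−$302 billion) = +$223.48 billion.
Expenditure multiplier = 1/(1 − MPC) = 1/(1 − 0.74) = 1/0.26 ≈ 3.846.
The tax multiplier is −c × k ≈ −2.846, so ΔY = k × (−c·ΔT) = (+$223.48 billion) / 0.26 ≈ +$860 billion.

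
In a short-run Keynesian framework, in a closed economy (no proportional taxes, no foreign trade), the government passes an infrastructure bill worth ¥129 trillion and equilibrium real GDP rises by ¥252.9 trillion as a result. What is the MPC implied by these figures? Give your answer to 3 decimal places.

0.490

Implied spending multiplier k = ΔY/ΔG = 252.9/129 ≈ 1.9605.
Since k = 1/(1 − MPC), MPC = 1 − 1/k = 1 − ΔG/ΔY = 1 − 129/252.9 ≈ 0.490.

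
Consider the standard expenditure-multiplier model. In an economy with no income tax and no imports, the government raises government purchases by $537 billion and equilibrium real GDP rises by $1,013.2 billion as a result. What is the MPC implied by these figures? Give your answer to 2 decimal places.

0.47

Implied spending multiplier k = ΔY/ΔG = 1,013.2/537 ≈ 1.8868.
Since k = 1/(1 − MPC), MPC = 1 − 1/k = 1 − ΔG/ΔY = 1 − 537/1,013.2 ≈ 0.47.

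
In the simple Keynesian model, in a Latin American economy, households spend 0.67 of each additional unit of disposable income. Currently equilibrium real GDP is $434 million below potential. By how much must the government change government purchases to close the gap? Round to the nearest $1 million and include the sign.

Spending multiplier = 1/(1 − MPC) = 1/(1 − 0.67) = 1/0.33 ≈ 3.03.
Need ΔY = +$434 million, so ΔG = ΔY/k = (+$434 million) × 0.33 ≈ +$143 million.
The government should increase government purchases by $143 million.

+$143 million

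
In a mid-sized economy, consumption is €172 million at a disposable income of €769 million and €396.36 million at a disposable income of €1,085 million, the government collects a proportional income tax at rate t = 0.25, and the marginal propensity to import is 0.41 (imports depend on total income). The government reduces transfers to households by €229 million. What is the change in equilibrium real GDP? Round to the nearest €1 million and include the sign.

−€185 million

MPC = ΔC/ΔYd = (396.36 − 172)/(1,085 − 769) = 224.36/316 = 0.71.
The transfer change shifts disposable income by −€229 million, so first-round consumption changes by c·ΔTR = 0.71 × (−€229 million) = −€162.59 million.
Expenditure multiplier = 1/(1 − c(1−t) + m) = 1/(1 − 0.71×0.75 + 0.41) = 1/0.8775 ≈ 1.14.
The transfer multiplier is c × k ≈ 0.809, so ΔY = k × (c·ΔTR) = (−€162.59 million) / 0.8775 ≈ −€185 million.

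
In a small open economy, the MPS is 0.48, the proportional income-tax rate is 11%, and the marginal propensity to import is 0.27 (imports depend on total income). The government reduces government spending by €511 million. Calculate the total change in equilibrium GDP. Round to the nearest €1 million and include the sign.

−€633 million

MPC = 1 − MPS = 1 − 0.48 = 0.52.
Expenditure multiplier = 1/(1 − c(1−t) + m) = 1/(1 − 0.52×0.89 + 0.27) = 1/0.8072 ≈ 1.239.
ΔY = k × ΔG = (−€511 million) / 0.8072 ≈ −€633 million.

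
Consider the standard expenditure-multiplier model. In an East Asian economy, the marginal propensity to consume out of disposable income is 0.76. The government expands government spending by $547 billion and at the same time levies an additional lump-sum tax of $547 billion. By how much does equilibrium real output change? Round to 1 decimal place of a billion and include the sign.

Expenditure multiplier = 1/(1 − MPC) = 1/(1 − 0.76) = 1/0.24 ≈ 4.167.
ΔG contributes k·ΔG = (+$547 billion) / 0.24 ≈ +$2,279.2 billion.
ΔT of +$547 billion changes first-round spending by −c·ΔT = −$415.72 billion, contributing k·(−c·ΔT) = (−$415.72 billion) / 0.24 ≈ −$1,732.2 billion.
With ΔG = ΔT and no other leakages, the balanced-budget multiplier is 1, so ΔY = ΔG = +$547 billion.

+$547.0 billion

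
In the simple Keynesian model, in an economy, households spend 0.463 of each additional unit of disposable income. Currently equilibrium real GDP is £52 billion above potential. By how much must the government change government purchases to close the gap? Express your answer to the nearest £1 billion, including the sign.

−£28 billion

Spending multiplier = 1/(1 − MPC) = 1/(1 − 0.463) = 1/0.537 ≈ 1.862.
Need ΔY = −£52 billion, so ΔG = ΔY/k = (−£52 billion) × 0.537 ≈ −£28 billion.
The government should cut government purchases by £28 billion.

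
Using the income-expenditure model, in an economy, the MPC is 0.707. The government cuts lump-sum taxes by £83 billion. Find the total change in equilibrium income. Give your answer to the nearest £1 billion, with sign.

A lump-sum tax change of −£83 billion shifts disposable income by +£83 billion; first-round consumption changes by −c × ΔT = −0.707 × (−£83 billion) = +£58.681 billion.
Expenditure multiplier = 1/(1 − MPC) = 1/(1 − 0.707) = 1/0.293 ≈ 3.413.
The tax multiplier is −c × k ≈ −2.413, so ΔY = k × (−c·ΔT) = (+£58.681 billion) / 0.293 ≈ +£200 billion.

+£200 billion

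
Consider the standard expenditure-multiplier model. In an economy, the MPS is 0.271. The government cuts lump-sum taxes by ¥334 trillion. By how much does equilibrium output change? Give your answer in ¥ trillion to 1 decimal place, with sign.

MPC = 1 − MPS = 1 − 0.271 = 0.729.
A lump-sum tax change of −¥334 trillion shifts disposable income by +¥334 trillion; first-round consumption changes by −c × ΔT = −0.729 × (−¥334 trillion) = +¥243.486 trillion.
Expenditure multiplier = 1/(1 − MPC) = 1/(1 − 0.729) = 1/0.271 ≈ 3.69.
The tax multiplier is −c × k ≈ −2.69, so ΔY = k × (−c·ΔT) = (+¥243.486 trillion) / 0.271 ≈ +¥898.5 trillion.

+¥898.5 trillion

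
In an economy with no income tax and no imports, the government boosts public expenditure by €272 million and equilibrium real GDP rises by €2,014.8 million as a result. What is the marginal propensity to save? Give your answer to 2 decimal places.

0.14

Implied spending multiplier k = ΔY/ΔG = 2,014.8/272 ≈ 7.4074.
Since k = 1/(1 − MPC), MPC = 1 − 1/k = 1 − ΔG/ΔY = 1 − 272/2,014.8 ≈ 0.86.
MPS = 1 − MPC = 0.14.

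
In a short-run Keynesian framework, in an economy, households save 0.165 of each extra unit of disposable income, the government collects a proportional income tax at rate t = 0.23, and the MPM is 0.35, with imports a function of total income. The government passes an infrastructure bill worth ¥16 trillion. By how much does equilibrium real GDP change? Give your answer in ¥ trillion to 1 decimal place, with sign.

+¥22.6 trillion

MPC = 1 − MPS = 1 − 0.165 = 0.835.
Government-spending multiplier = 1/(1 − c(1−t) + m) = 1/(1 − 0.835×0.77 + 0.35) = 1/0.70705 ≈ 1.414.
ΔY = k × ΔG = (+¥16 trillion) / 0.70705 ≈ +¥22.6 trillion.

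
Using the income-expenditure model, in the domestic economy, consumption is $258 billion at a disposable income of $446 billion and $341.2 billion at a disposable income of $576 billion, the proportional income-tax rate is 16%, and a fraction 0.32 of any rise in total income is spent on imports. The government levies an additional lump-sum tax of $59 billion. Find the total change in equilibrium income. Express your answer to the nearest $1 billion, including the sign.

MPC = ΔC/ΔYd = (341.2 − 258)/(576 − 446) = 83.2/130 = 0.64.
A lump-sum tax change of +$59 billion shifts disposable income by −$59 billion; first-round consumption changes by −c × ΔT = −0.64 × (+$59 billion) = −$37.76 billion.
Expenditure multiplier = 1/(1 − c(1−t) + m) = 1/(1 − 0.64×0.84 + 0.32) = 1/0.7824 ≈ 1.278.
The tax multiplier is −c × k ≈ −0.818, so ΔY = k × (−c·ΔT) = (−$37.76 billion) / 0.7824 ≈ −$48 billion.

−$48 billion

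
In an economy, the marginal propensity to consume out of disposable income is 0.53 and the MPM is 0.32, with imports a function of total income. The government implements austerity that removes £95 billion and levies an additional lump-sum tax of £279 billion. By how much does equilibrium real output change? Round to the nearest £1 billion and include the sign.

Expenditure multiplier = 1/(1 − c + m) = 1/(1 − 0.53 + 0.32) = 1/0.79 ≈ 1.266.
ΔG contributes k·ΔG = (−£95 billion) / 0.79 ≈ −£120.3 billion.
ΔT of +£279 billion changes first-round spending by −c·ΔT = −£147.87 billion, contributing k·(−c·ΔT) = (−£147.87 billion) / 0.79 ≈ −£187.2 billion.
Net ΔY = k(ΔG − c·ΔT) = (−£242.87 billion) / 0.79 ≈ −£307 billion.

−£307 billion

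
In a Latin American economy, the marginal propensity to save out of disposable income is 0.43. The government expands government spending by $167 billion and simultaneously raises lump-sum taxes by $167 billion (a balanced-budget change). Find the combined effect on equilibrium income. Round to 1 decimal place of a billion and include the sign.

+$167.0 billion

MPC = 1 − MPS = 1 − 0.43 = 0.57.
Expenditure multiplier = 1/(1 − MPC) = 1/(1 − 0.57) = 1/0.43 ≈ 2.326.
ΔG contributes k·ΔG = (+$167 billion) / 0.43 ≈ +$388.4 billion.
ΔT of +$167 billion changes first-round spending by −c·ΔT = −$95.19 billion, contributing k·(−c·ΔT) = (−$95.19 billion) / 0.43 ≈ −$221.4 billion.
With ΔG = ΔT and no other leakages, the balanced-budget multiplier is 1, so ΔY = ΔG = +$167 billion.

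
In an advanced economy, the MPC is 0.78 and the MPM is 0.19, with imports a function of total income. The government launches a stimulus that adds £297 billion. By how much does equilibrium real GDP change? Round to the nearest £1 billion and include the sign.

Expenditure multiplier = 1/(1 − c + m) = 1/(1 − 0.78 + 0.19) = 1/0.41 ≈ 2.439.
ΔY = k × ΔG = (+£297 billion) / 0.41 ≈ +£724 billion.

+£724 billion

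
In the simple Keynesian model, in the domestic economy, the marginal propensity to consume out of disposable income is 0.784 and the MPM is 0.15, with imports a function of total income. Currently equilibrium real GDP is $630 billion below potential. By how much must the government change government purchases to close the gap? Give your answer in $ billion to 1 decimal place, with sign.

+$230.6 billion

Spending multiplier = 1/(1 − c + m) = 1/(1 − 0.784 + 0.15) = 1/0.366 ≈ 2.732.
Need ΔY = +$630 billion, so ΔG = ΔY/k = (+$630 billion) × 0.366 ≈ +$230.6 billion.
The government should increase government purchases by $230.6 billion.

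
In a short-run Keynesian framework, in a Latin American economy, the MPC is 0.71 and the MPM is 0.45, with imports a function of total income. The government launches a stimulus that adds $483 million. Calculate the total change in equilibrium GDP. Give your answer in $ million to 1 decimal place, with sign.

+$652.7 million

Expenditure multiplier = 1/(1 − c + m) = 1/(1 − 0.71 + 0.45) = 1/0.74 ≈ 1.351.
ΔY = k × ΔG = (+$483 million) / 0.74 ≈ +$652.7 million.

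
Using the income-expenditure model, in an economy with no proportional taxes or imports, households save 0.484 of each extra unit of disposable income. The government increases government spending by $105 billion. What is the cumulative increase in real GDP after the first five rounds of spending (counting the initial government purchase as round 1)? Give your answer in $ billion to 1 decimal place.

MPC = 1 − MPS = 1 − 0.484 = 0.516.
Round 1 adds ΔG = $105 billion; each later round is MPC = 0.516 times the previous.
After 5 rounds: 105 + 54.18 + 27.95688 + 14.42575008 + 7.44368704128 = ΔG·(1 − c^5)/(1 − c) = 105 × (1 − 0.036580404888576)/0.484 ≈ $209 billion.

$209.0 billion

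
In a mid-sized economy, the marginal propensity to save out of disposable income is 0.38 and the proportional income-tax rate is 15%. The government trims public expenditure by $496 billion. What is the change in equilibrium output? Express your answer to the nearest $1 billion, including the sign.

MPC = 1 − MPS = 1 − 0.38 = 0.62.
Spending multiplier = 1/(1 − c(1−t)) = 1/(1 − 0.62×0.85) = 1/0.473 ≈ 2.114.
ΔY = k × ΔG = (−$496 billion) / 0.473 ≈ −$1,049 billion.

−$1,049 billion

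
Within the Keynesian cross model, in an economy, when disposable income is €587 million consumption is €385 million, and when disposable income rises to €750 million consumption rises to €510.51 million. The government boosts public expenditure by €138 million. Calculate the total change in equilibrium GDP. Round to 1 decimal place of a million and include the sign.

+€600.0 million

MPC = ΔC/ΔYd = (510.51 − 385)/(750 − 587) = 125.51/163 = 0.77.
Expenditure multiplier = 1/(1 − MPC) = 1/(1 − 0.77) = 1/0.23 ≈ 4.348.
ΔY = k × ΔG = (+€138 million) / 0.23 = +€600 million.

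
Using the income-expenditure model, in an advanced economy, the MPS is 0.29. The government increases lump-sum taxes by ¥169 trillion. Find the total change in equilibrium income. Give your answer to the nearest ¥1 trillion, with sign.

MPC = 1 − MPS = 1 − 0.29 = 0.71.
A lump-sum tax change of +¥169 trillion shifts disposable income by −¥169 trillion; first-round consumption changes by −c × ΔT = −0.71 × (+¥169 trillion) = −¥119.99 trillion.
Expenditure multiplier = 1/(1 − MPC) = 1/(1 − 0.71) = 1/0.29 ≈ 3.448.
The tax multiplier is −c × k ≈ −2.448, so ΔY = k × (−c·ΔT) = (−¥119.99 trillion) / 0.29 ≈ −¥414 trillion.

−¥414 trillion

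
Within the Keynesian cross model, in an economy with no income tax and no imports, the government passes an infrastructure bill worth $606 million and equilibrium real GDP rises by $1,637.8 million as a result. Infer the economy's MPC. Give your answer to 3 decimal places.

0.630

Implied spending multiplier k = ΔY/ΔG = 1,637.8/606 ≈ 2.7026.
Since k = 1/(1 − MPC), MPC = 1 − 1/k = 1 − ΔG/ΔY = 1 − 606/1,637.8 ≈ 0.630.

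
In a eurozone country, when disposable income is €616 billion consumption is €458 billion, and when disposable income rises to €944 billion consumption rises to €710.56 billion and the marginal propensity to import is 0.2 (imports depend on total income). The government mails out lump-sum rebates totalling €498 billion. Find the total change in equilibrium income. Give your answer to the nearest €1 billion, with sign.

+€892 billion

MPC = ΔC/ΔYd = (710.56 − 458)/(944 − 616) = 252.56/328 = 0.77.
A lump-sum tax change of −€498 billion shifts disposable income by +€498 billion; first-round consumption changes by −c × ΔT = −0.77 × (−€498 billion) = +€383.46 billion.
Expenditure multiplier = 1/(1 − c + m) = 1/(1 − 0.77 + 0.2) = 1/0.43 ≈ 2.326.
The tax multiplier is −c × k ≈ −1.791, so ΔY = k × (−c·ΔT) = (+€383.46 billion) / 0.43 ≈ +€892 billion.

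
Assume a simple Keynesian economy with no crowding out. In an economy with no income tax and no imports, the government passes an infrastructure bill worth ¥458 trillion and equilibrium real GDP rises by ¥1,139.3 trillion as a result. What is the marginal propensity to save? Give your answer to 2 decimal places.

Implied spending multiplier k = ΔY/ΔG = 1,139.3/458 ≈ 2.4876.
Since k = 1/(1 − MPC), MPC = 1 − 1/k = 1 − ΔG/ΔY = 1 − 458/1,139.3 ≈ 0.60.
MPS = 1 − MPC = 0.40.

0.40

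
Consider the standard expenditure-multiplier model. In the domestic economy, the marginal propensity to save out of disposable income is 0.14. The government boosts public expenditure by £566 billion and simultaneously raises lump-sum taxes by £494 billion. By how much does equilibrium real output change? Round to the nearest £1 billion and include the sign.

+£1,008 billion

MPC = 1 − MPS = 1 − 0.14 = 0.86.
Expenditure multiplier = 1/(1 − MPC) = 1/(1 − 0.86) = 1/0.14 ≈ 7.143.
ΔG contributes k·ΔG = (+£566 billion) / 0.14 ≈ +£4,042.9 billion.
ΔT of +£494 billion changes first-round spending by −c·ΔT = −£424.84 billion, contributing k·(−c·ΔT) = (−£424.84 billion) / 0.14 ≈ −£3,034.6 billion.
Net ΔY = k(ΔG − c·ΔT) = (+£141.16 billion) / 0.14 ≈ +£1,008 billion.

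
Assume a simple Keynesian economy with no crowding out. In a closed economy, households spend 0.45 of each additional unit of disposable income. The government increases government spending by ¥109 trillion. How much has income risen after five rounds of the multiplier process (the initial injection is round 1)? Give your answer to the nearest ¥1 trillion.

Round 1 adds ΔG = ¥109 trillion; each later round is MPC = 0.45 times the previous.
After 5 rounds: 109 + 49.05 + 22.0725 + 9.932625 + 4.46968125 = ΔG·(1 − c^5)/(1 − c) = 109 × (1 − 0.0184528125)/0.55 ≈ ¥195 trillion.

¥195 trillion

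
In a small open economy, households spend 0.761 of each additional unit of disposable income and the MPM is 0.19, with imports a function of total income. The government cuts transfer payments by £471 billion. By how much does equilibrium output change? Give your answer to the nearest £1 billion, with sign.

The transfer change shifts disposable income by −£471 billion, so first-round consumption changes by c·ΔTR = 0.761 × (−£471 billion) = −£358.431 billion.
Expenditure multiplier = 1/(1 − c + m) = 1/(1 − 0.761 + 0.19) = 1/0.429 ≈ 2.331.
The transfer multiplier is c × k ≈ 1.774, so ΔY = k × (c·ΔTR) = (−£358.431 billion) / 0.429 ≈ −£836 billion.

−£836 billion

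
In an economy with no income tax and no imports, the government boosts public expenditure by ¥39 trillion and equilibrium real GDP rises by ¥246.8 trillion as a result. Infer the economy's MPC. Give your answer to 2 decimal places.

0.84

Implied spending multiplier k = ΔY/ΔG = 246.8/39 ≈ 6.3282.
Since k = 1/(1 − MPC), MPC = 1 − 1/k = 1 − ΔG/ΔY = 1 − 39/246.8 ≈ 0.84.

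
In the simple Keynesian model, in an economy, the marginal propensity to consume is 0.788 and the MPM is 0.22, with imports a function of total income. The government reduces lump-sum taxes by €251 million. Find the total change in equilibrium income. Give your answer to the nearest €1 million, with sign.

A lump-sum tax change of −€251 million shifts disposable income by +€251 million; first-round consumption changes by −c × ΔT = −0.788 × (−€251 million) = +€197.788 million.
Expenditure multiplier = 1/(1 − c + m) = 1/(1 − 0.788 + 0.22) = 1/0.432 ≈ 2.315.
The tax multiplier is −c × k ≈ −1.824, so ΔY = k × (−c·ΔT) = (+€197.788 million) / 0.432 ≈ +€458 million.

+€458 million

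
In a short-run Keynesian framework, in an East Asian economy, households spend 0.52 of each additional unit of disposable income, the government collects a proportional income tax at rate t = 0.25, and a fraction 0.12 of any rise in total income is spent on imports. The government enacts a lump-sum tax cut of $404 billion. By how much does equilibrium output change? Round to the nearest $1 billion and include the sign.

A lump-sum tax change of −$404 billion shifts disposable income by +$404 billion; first-round consumption changes by −c × ΔT = −0.52 × (−$404 billion) = +$210.08 billion.
Expenditure multiplier = 1/(1 − c(1−t) + m) = 1/(1 − 0.52×0.75 + 0.12) = 1/0.73 ≈ 1.37.
The tax multiplier is −c × k ≈ −0.712, so ΔY = k × (−c·ΔT) = (+$210.08 billion) / 0.73 ≈ +$288 billion.

+$288 billion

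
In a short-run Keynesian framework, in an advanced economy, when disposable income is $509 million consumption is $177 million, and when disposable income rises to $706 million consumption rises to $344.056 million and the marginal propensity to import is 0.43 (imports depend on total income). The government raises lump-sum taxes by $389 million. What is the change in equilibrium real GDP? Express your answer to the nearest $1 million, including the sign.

−$567 million

MPC = ΔC/ΔYd = (344.056 − 177)/(706 − 509) = 167.056/197 = 0.848.
A lump-sum tax change of +$389 million shifts disposable income by −$389 million; first-round consumption changes by −c × ΔT = −0.848 × (+$389 million) = −$329.872 million.
Expenditure multiplier = 1/(1 − c + m) = 1/(1 − 0.848 + 0.43) = 1/0.582 ≈ 1.718.
The tax multiplier is −c × k ≈ −1.457, so ΔY = k × (−c·ΔT) = (−$329.872 million) / 0.582 ≈ −$567 million.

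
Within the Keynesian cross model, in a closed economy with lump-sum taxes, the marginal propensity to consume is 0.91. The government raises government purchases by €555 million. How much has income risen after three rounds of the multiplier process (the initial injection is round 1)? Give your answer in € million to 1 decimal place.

Round 1 adds ΔG = €555 million; each later round is MPC = 0.91 times the previous.
After 3 rounds: 555 + 505.05 + 459.5955 = ΔG·(1 − c^3)/(1 − c) = 555 × (1 − 0.753571)/0.09 ≈ €1,519.6 million.

€1,519.6 million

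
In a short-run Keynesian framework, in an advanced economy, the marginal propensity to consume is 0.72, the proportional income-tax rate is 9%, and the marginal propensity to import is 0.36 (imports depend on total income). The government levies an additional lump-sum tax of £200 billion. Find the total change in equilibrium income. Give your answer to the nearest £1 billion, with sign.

A lump-sum tax change of +£200 billion shifts disposable income by −£200 billion; first-round consumption changes by −c × ΔT = −0.72 × (+£200 billion) = −£144 billion.
Expenditure multiplier = 1/(1 − c(1−t) + m) = 1/(1 − 0.72×0.91 + 0.36) = 1/0.7048 ≈ 1.419.
The tax multiplier is −c × k ≈ −1.022, so ΔY = k × (−c·ΔT) = (−£144 billion) / 0.7048 ≈ −£204 billion.

−£204 billion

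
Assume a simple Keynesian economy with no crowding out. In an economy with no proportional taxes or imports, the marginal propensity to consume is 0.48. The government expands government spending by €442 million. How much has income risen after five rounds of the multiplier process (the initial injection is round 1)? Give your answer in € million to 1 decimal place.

Round 1 adds ΔG = €442 million; each later round is MPC = 0.48 times the previous.
After 5 rounds: 442 + 212.16 + 101.8368 + 48.881664 + 23.46319872 = ΔG·(1 − c^5)/(1 − c) = 442 × (1 − 0.0254803968)/0.52 ≈ €828.3 million.

€828.3 million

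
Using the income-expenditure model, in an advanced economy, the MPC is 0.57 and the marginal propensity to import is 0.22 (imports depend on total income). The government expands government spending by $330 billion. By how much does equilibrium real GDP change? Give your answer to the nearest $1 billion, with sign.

+$508 billion

Spending multiplier = 1/(1 − c + m) = 1/(1 − 0.57 + 0.22) = 1/0.65 ≈ 1.538.
ΔY = k × ΔG = (+$330 billion) / 0.65 ≈ +$508 billion.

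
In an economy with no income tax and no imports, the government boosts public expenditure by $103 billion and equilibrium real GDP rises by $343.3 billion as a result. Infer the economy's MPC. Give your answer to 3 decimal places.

Implied spending multiplier k = ΔY/ΔG = 343.3/103 ≈ 3.333.
Since k = 1/(1 − MPC), MPC = 1 − 1/k = 1 − ΔG/ΔY = 1 − 103/343.3 ≈ 0.700.

0.700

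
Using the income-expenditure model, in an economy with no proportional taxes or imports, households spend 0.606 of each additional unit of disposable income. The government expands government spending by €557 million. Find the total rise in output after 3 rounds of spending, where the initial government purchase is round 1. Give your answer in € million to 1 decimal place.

€1,099.1 million

Round 1 adds ΔG = €557 million; each later round is MPC = 0.606 times the previous.
After 3 rounds: 557 + 337.542 + 204.550452 = ΔG·(1 − c^3)/(1 − c) = 557 × (1 − 0.222545016)/0.394 ≈ €1,099.1 million.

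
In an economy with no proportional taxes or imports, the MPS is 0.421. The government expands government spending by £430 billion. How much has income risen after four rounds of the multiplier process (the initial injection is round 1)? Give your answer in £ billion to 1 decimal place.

MPC = 1 − MPS = 1 − 0.421 = 0.579.
Round 1 adds ΔG = £430 billion; each later round is MPC = 0.579 times the previous.
After 4 rounds: 430 + 248.97 + 144.15363 + 83.46495177 = ΔG·(1 − c^4)/(1 − c) = 430 × (1 − 0.112386528081)/0.421 ≈ £906.6 billion.

£906.6 billion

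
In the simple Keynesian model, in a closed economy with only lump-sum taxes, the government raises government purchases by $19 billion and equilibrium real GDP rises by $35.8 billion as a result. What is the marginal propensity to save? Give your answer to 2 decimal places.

Implied spending multiplier k = ΔY/ΔG = 35.8/19 ≈ 1.8842.
Since k = 1/(1 − MPC), MPC = 1 − 1/k = 1 − ΔG/ΔY = 1 − 19/35.8 ≈ 0.47.
MPS = 1 − MPC = 0.53.

0.53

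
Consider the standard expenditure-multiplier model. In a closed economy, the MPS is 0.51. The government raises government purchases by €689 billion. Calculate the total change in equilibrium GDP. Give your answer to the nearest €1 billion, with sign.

MPC = 1 − MPS = 1 − 0.51 = 0.49.
Spending multiplier = 1/(1 − MPC) = 1/(1 − 0.49) = 1/0.51 ≈ 1.961.
ΔY = k × ΔG = (+€689 billion) / 0.51 ≈ +€1,351 billion.

+€1,351 billion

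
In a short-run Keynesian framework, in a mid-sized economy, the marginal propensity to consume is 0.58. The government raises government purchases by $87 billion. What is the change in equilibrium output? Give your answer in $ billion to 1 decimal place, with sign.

Expenditure multiplier = 1/(1 − MPC) = 1/(1 − 0.58) = 1/0.42 ≈ 2.381.
ΔY = k × ΔG = (+$87 billion) / 0.42 ≈ +$207.1 billion.

+$207.1 billion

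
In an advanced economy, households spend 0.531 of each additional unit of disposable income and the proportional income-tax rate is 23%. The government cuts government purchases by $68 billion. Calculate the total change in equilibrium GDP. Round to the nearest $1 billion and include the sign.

−$115 billion

Spending multiplier = 1/(1 − c(1−t)) = 1/(1 − 0.531×0.77) = 1/0.59113 ≈ 1.692.
ΔY = k × ΔG = (−$68 billion) / 0.59113 ≈ −$115 billion.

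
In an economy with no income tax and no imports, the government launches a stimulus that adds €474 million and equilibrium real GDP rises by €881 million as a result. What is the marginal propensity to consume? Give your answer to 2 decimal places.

0.46

Implied spending multiplier k = ΔY/ΔG = 881/474 ≈ 1.8586.
Since k = 1/(1 − MPC), MPC = 1 − 1/k = 1 − ΔG/ΔY = 1 − 474/881 ≈ 0.46.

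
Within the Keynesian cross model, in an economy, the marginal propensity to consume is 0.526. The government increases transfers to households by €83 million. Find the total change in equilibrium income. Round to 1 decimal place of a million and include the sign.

+€92.1 million

The transfer change shifts disposable income by +€83 million, so first-round consumption changes by c·ΔTR = 0.526 × (+€83 million) = +€43.658 million.
Expenditure multiplier = 1/(1 − MPC) = 1/(1 − 0.526) = 1/0.474 ≈ 2.11.
The transfer multiplier is c × k ≈ 1.11, so ΔY = k × (c·ΔTR) = (+€43.658 million) / 0.474 ≈ +€92.1 million.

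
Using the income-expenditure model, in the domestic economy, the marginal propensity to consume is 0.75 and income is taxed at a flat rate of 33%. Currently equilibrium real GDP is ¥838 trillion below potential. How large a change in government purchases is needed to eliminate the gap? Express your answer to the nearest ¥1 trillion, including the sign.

+¥417 trillion

Spending multiplier = 1/(1 − c(1−t)) = 1/(1 − 0.75×0.67) = 1/0.4975 ≈ 2.01.
Need ΔY = +¥838 trillion, so ΔG = ΔY/k = (+¥838 trillion) × 0.4975 ≈ +¥417 trillion.
The government should increase government purchases by ¥417 trillion.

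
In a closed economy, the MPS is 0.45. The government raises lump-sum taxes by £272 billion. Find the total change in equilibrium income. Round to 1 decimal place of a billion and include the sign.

MPC = 1 − MPS = 1 − 0.45 = 0.55.
A lump-sum tax change of +£272 billion shifts disposable income by −£272 billion; first-round consumption changes by −c × ΔT = −0.55 × (+£272 billion) = −£149.6 billion.
Expenditure multiplier = 1/(1 − MPC) = 1/(1 − 0.55) = 1/0.45 ≈ 2.222.
The tax multiplier is −c × k ≈ −1.222, so ΔY = k × (−c·ΔT) = (−£149.6 billion) / 0.45 ≈ −£332.4 billion.

−£332.4 billion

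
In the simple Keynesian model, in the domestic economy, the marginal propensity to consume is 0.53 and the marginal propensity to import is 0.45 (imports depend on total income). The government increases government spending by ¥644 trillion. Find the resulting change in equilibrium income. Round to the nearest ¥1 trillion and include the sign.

+¥700 trillion

Expenditure multiplier = 1/(1 − c + m) = 1/(1 − 0.53 + 0.45) = 1/0.92 ≈ 1.087.
ΔY = k × ΔG = (+¥644 trillion) / 0.92 = +¥700 trillion.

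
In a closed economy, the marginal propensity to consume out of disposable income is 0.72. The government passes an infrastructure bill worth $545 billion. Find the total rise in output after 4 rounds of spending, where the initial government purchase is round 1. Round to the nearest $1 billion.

Round 1 adds ΔG = $545 billion; each later round is MPC = 0.72 times the previous.
After 4 rounds: 545 + 392.4 + 282.528 + 203.42016 = ΔG·(1 − c^4)/(1 − c) = 545 × (1 − 0.26873856)/0.28 ≈ $1,423 billion.

$1,423 billion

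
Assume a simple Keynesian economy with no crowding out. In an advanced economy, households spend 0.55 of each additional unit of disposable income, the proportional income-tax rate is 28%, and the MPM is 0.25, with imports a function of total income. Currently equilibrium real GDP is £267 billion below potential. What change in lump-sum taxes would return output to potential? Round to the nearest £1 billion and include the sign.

−£415 billion

Spending multiplier = 1/(1 − c(1−t) + m) = 1/(1 − 0.55×0.72 + 0.25) = 1/0.854 ≈ 1.171.
Tax multiplier = −c·k = −0.55/0.854 ≈ −0.644. Need ΔY = +£267 billion, so ΔT = ΔY/(−c·k) = −(+£267 billion) × 0.854 / 0.55 ≈ −£415 billion.
The government should cut lump-sum taxes by £415 billion.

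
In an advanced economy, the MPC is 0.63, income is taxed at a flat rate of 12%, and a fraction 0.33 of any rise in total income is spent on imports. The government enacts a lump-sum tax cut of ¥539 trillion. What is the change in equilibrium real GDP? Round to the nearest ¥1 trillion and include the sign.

A lump-sum tax change of −¥539 trillion shifts disposable income by +¥539 trillion; first-round consumption changes by −c × ΔT = −0.63 × (−¥539 trillion) = +¥339.57 trillion.
Expenditure multiplier = 1/(1 − c(1−t) + m) = 1/(1 − 0.63×0.88 + 0.33) = 1/0.7756 ≈ 1.289.
The tax multiplier is −c × k ≈ −0.812, so ΔY = k × (−c·ΔT) = (+¥339.57 trillion) / 0.7756 ≈ +¥438 trillion.

+¥438 trillion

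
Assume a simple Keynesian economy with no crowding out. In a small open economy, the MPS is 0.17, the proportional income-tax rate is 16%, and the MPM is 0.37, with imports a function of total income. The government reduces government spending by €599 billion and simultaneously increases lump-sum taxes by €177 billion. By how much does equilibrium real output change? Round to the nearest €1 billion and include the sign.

−€1,109 billion

MPC = 1 − MPS = 1 − 0.17 = 0.83.
Expenditure multiplier = 1/(1 − c(1−t) + m) = 1/(1 − 0.83×0.84 + 0.37) = 1/0.6728 ≈ 1.486.
ΔG contributes k·ΔG = (−€599 billion) / 0.6728 ≈ −€890.3 billion.
ΔT of +€177 billion changes first-round spending by −c·ΔT = −€146.91 billion, contributing k·(−c·ΔT) = (−€146.91 billion) / 0.6728 ≈ −€218.4 billion.
Net ΔY = k(ΔG − c·ΔT) = (−€745.91 billion) / 0.6728 ≈ −€1,109 billion.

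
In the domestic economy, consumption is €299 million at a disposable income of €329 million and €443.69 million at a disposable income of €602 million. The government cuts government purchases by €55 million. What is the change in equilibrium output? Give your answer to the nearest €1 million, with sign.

MPC = ΔC/ΔYd = (443.69 − 299)/(602 − 329) = 144.69/273 = 0.53.
Expenditure multiplier = 1/(1 − MPC) = 1/(1 − 0.53) = 1/0.47 ≈ 2.128.
ΔY = k × ΔG = (−€55 million) / 0.47 ≈ −€117 million.

−€117 million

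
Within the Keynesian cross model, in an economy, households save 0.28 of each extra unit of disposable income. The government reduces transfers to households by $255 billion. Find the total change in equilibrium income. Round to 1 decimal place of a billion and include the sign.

−$655.7 billion

MPC = 1 − MPS = 1 − 0.28 = 0.72.
The transfer change shifts disposable income by −$255 billion, so first-round consumption changes by c·ΔTR = 0.72 × (−$255 billion) = −$183.6 billion.
Expenditure multiplier = 1/(1 − MPC) = 1/(1 − 0.72) = 1/0.28 ≈ 3.571.
The transfer multiplier is c × k ≈ 2.571, so ΔY = k × (c·ΔTR) = (−$183.6 billion) / 0.28 ≈ −$655.7 billion.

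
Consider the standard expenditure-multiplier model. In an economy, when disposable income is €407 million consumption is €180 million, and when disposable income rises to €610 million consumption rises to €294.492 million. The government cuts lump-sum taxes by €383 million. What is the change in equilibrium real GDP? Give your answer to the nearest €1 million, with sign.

MPC = ΔC/ΔYd = (294.492 − 180)/(610 − 407) = 114.492/203 = 0.564.
A lump-sum tax change of −€383 million shifts disposable income by +€383 million; first-round consumption changes by −c × ΔT = −0.564 × (−€383 million) = +€216.012 million.
Expenditure multiplier = 1/(1 − MPC) = 1/(1 − 0.564) = 1/0.436 ≈ 2.294.
The tax multiplier is −c × k ≈ −1.294, so ΔY = k × (−c·ΔT) = (+€216.012 million) / 0.436 ≈ +€495 million.

+€495 million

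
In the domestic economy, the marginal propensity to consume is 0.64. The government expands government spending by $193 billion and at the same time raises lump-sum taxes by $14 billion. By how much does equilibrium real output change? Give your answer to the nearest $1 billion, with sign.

+$511 billion

Expenditure multiplier = 1/(1 − MPC) = 1/(1 − 0.64) = 1/0.36 ≈ 2.778.
ΔG contributes k·ΔG = (+$193 billion) / 0.36 ≈ +$536.1 billion.
ΔT of +$14 billion changes first-round spending by −c·ΔT = −$8.96 billion, contributing k·(−c·ΔT) = (−$8.96 billion) / 0.36 ≈ −$24.9 billion.
Net ΔY = k(ΔG − c·ΔT) = (+$184.04 billion) / 0.36 ≈ +$511 billion.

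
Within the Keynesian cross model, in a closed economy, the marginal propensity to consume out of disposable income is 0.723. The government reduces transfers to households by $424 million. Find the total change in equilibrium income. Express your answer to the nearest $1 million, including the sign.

The transfer change shifts disposable income by −$424 million, so first-round consumption changes by c·ΔTR = 0.723 × (−$424 million) = −$306.552 million.
Expenditure multiplier = 1/(1 − MPC) = 1/(1 − 0.723) = 1/0.277 ≈ 3.61.
The transfer multiplier is c × k ≈ 2.61, so ΔY = k × (c·ΔTR) = (−$306.552 million) / 0.277 ≈ −$1,107 million.

−$1,107 million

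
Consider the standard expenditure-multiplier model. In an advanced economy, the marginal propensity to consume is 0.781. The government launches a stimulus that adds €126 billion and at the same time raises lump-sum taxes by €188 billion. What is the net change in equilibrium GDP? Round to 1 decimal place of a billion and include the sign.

−€95.1 billion

Expenditure multiplier = 1/(1 − MPC) = 1/(1 − 0.781) = 1/0.219 ≈ 4.566.
ΔG contributes k·ΔG = (+€126 billion) / 0.219 ≈ +€575.3 billion.
ΔT of +€188 billion changes first-round spending by −c·ΔT = −€146.828 billion, contributing k·(−c·ΔT) = (−€146.828 billion) / 0.219 ≈ −€670.4 billion.
Net ΔY = k(ΔG − c·ΔT) = (−€20.828 billion) / 0.219 ≈ −€95.1 billion.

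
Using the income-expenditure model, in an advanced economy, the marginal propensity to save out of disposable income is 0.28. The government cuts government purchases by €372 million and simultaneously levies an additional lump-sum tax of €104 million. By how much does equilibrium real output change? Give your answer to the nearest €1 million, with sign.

−€1,596 million

MPC = 1 − MPS = 1 − 0.28 = 0.72.
Expenditure multiplier = 1/(1 − MPC) = 1/(1 − 0.72) = 1/0.28 ≈ 3.571.
ΔG contributes k·ΔG = (−€372 million) / 0.28 ≈ −€1,328.6 million.
ΔT of +€104 million changes first-round spending by −c·ΔT = −€74.88 million, contributing k·(−c·ΔT) = (−€74.88 million) / 0.28 ≈ −€267.4 million.
Net ΔY = k(ΔG − c·ΔT) = (−€446.88 million) / 0.28 = −€1,596 million.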